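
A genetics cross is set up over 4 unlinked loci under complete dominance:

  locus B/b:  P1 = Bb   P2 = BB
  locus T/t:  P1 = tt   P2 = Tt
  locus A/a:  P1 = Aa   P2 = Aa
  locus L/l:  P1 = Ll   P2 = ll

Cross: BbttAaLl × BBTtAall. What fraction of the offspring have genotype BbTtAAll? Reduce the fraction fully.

P(BbTtAAll) = 1/32

BbttAaLl gametes: BtAL×2, BtAl×2, BtaL×2, Btal×2, btAL×2, btAl×2, btaL×2, btal×2
BBTtAall gametes: BTAl×4, BTal×4, BtAl×4, Btal×4
BbttAaLl×BBTtAall grid (16·16=256): BBTtAALl=8 BBTtAAll=8 BBTtAaLl=16 BBTtAall=16 BBTtaaLl=8 BBTtaall=8 BBttAALl=8 BBttAAll=8 BBttAaLl=16 BBttAall=16 BBttaaLl=8 BBttaall=8 BbTtAALl=8 BbTtAAll=8 BbTtAaLl=16 BbTtAall=16 BbTtaaLl=8 BbTtaall=8 BbttAALl=8 BbttAAll=8 BbttAaLl=16 BbttAall=16 BbttaaLl=8 Bbttaall=8
BbTtAAll hits 8/256; gcd=8; 8÷8/256÷8 = 1/32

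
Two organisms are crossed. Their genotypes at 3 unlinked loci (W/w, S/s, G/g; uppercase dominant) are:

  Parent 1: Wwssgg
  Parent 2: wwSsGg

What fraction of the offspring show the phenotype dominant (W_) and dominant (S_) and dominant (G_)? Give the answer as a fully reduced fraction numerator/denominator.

Wwssgg gametes: Wsg×4, wsg×4
wwSsGg gametes: wSG×2, wSg×2, wsG×2, wsg×2
Wwssgg×wwSsGg grid (8·8=64): WwSsGg=8 WwSsgg=8 WwssGg=8 Wwssgg=8 wwSsGg=8 wwSsgg=8 wwssGg=8 wwssgg=8
W_ S_ G_ hits 8/64; gcd=8; 8÷8/64÷8 = 1/8

P(W_ S_ G_) = 1/8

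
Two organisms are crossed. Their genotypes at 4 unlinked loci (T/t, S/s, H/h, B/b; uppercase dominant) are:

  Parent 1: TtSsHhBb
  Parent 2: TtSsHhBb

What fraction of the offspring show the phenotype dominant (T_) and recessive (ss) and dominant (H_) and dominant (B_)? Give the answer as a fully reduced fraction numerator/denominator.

P(T_ ss H_ B_) = 27/256

TtSsHhBb gametes: TSHB×1, TSHb×1, TShB×1, TShb×1, TsHB×1, TsHb×1, TshB×1, Tshb×1, tSHB×1, tSHb×1, tShB×1, tShb×1, tsHB×1, tsHb×1, tshB×1, tshb×1
TtSsHhBb gametes: TSHB×1, TSHb×1, TShB×1, TShb×1, TsHB×1, TsHb×1, TshB×1, Tshb×1, tSHB×1, tSHb×1, tShB×1, tShb×1, tsHB×1, tsHb×1, tshB×1, tshb×1
TtSsHhBb×TtSsHhBb grid (16·16=256): TTSSHHBB=1 TTSSHHBb=2 TTSSHHbb=1 TTSSHhBB=2 TTSSHhBb=4 TTSSHhbb=2 TTSShhBB=1 TTSShhBb=2 TTSShhbb=1 TTSsHHBB=2 TTSsHHBb=4 TTSsHHbb=2 TTSsHhBB=4 TTSsHhBb=8 TTSsHhbb=4 TTSshhBB=2 TTSshhBb=4 TTSshhbb=2 TTssHHBB=1 TTssHHBb=2 TTssHHbb=1 TTssHhBB=2 TTssHhBb=4 TTssHhbb=2 TTsshhBB=1 TTsshhBb=2 TTsshhbb=1 TtSSHHBB=2 TtSSHHBb=4 TtSSHHbb=2 TtSSHhBB=4 TtSSHhBb=8 TtSSHhbb=4 TtSShhBB=2 TtSShhBb=4 TtSShhbb=2 TtSsHHBB=4 TtSsHHBb=8 TtSsHHbb=4 TtSsHhBB=8 TtSsHhBb=16 TtSsHhbb=8 TtSshhBB=4 TtSshhBb=8 TtSshhbb=4 TtssHHBB=2 TtssHHBb=4 TtssHHbb=2 TtssHhBB=4 TtssHhBb=8 TtssHhbb=4 TtsshhBB=2 TtsshhBb=4 Ttsshhbb=2 ttSSHHBB=1 ttSSHHBb=2 ttSSHHbb=1 ttSSHhBB=2 ttSSHhBb=4 ttSSHhbb=2 ttSShhBB=1 ttSShhBb=2 ttSShhbb=1 ttSsHHBB=2 ttSsHHBb=4 ttSsHHbb=2 ttSsHhBB=4 ttSsHhBb=8 ttSsHhbb=4 ttSshhBB=2 ttSshhBb=4 ttSshhbb=2 ttssHHBB=1 ttssHHBb=2 ttssHHbb=1 ttssHhBB=2 ttssHhBb=4 ttssHhbb=2 ttsshhBB=1 ttsshhBb=2 ttsshhbb=1
T_ ss H_ B_ hits 27/256; gcd=1; 27÷1/256÷1 = 27/256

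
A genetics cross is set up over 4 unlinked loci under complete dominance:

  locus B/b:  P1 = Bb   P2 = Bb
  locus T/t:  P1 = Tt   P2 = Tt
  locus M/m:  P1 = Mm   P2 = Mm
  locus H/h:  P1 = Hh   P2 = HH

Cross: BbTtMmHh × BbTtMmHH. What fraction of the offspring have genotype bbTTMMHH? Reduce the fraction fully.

BbTtMmHh gametes: BTMH×1, BTMh×1, BTmH×1, BTmh×1, BtMH×1, BtMh×1, BtmH×1, Btmh×1, bTMH×1, bTMh×1, bTmH×1, bTmh×1, btMH×1, btMh×1, btmH×1, btmh×1
BbTtMmHH gametes: BTMH×2, BTmH×2, BtMH×2, BtmH×2, bTMH×2, bTmH×2, btMH×2, btmH×2
BbTtMmHh×BbTtMmHH grid (16·16=256): BBTTMMHH=2 BBTTMMHh=2 BBTTMmHH=4 BBTTMmHh=4 BBTTmmHH=2 BBTTmmHh=2 BBTtMMHH=4 BBTtMMHh=4 BBTtMmHH=8 BBTtMmHh=8 BBTtmmHH=4 BBTtmmHh=4 BBttMMHH=2 BBttMMHh=2 BBttMmHH=4 BBttMmHh=4 BBttmmHH=2 BBttmmHh=2 BbTTMMHH=4 BbTTMMHh=4 BbTTMmHH=8 BbTTMmHh=8 BbTTmmHH=4 BbTTmmHh=4 BbTtMMHH=8 BbTtMMHh=8 BbTtMmHH=16 BbTtMmHh=16 BbTtmmHH=8 BbTtmmHh=8 BbttMMHH=4 BbttMMHh=4 BbttMmHH=8 BbttMmHh=8 BbttmmHH=4 BbttmmHh=4 bbTTMMHH=2 bbTTMMHh=2 bbTTMmHH=4 bbTTMmHh=4 bbTTmmHH=2 bbTTmmHh=2 bbTtMMHH=4 bbTtMMHh=4 bbTtMmHH=8 bbTtMmHh=8 bbTtmmHH=4 bbTtmmHh=4 bbttMMHH=2 bbttMMHh=2 bbttMmHH=4 bbttMmHh=4 bbttmmHH=2 bbttmmHh=2
bbTTMMHH hits 2/256; gcd=2; 2÷2/256÷2 = 1/128

P(bbTTMMHH) = 1/128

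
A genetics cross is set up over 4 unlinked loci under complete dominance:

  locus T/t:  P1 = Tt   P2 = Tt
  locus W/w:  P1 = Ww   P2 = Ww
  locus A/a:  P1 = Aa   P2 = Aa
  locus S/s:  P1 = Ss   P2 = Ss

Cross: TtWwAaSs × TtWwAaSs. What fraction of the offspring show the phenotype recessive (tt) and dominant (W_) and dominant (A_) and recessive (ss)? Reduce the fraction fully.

TtWwAaSs gametes: TWAS×1, TWAs×1, TWaS×1, TWas×1, TwAS×1, TwAs×1, TwaS×1, Twas×1, tWAS×1, tWAs×1, tWaS×1, tWas×1, twAS×1, twAs×1, twaS×1, twas×1
TtWwAaSs gametes: TWAS×1, TWAs×1, TWaS×1, TWas×1, TwAS×1, TwAs×1, TwaS×1, Twas×1, tWAS×1, tWAs×1, tWaS×1, tWas×1, twAS×1, twAs×1, twaS×1, twas×1
TtWwAaSs×TtWwAaSs grid (16·16=256): TTWWAASS=1 TTWWAASs=2 TTWWAAss=1 TTWWAaSS=2 TTWWAaSs=4 TTWWAass=2 TTWWaaSS=1 TTWWaaSs=2 TTWWaass=1 TTWwAASS=2 TTWwAASs=4 TTWwAAss=2 TTWwAaSS=4 TTWwAaSs=8 TTWwAass=4 TTWwaaSS=2 TTWwaaSs=4 TTWwaass=2 TTwwAASS=1 TTwwAASs=2 TTwwAAss=1 TTwwAaSS=2 TTwwAaSs=4 TTwwAass=2 TTwwaaSS=1 TTwwaaSs=2 TTwwaass=1 TtWWAASS=2 TtWWAASs=4 TtWWAAss=2 TtWWAaSS=4 TtWWAaSs=8 TtWWAass=4 TtWWaaSS=2 TtWWaaSs=4 TtWWaass=2 TtWwAASS=4 TtWwAASs=8 TtWwAAss=4 TtWwAaSS=8 TtWwAaSs=16 TtWwAass=8 TtWwaaSS=4 TtWwaaSs=8 TtWwaass=4 TtwwAASS=2 TtwwAASs=4 TtwwAAss=2 TtwwAaSS=4 TtwwAaSs=8 TtwwAass=4 TtwwaaSS=2 TtwwaaSs=4 Ttwwaass=2 ttWWAASS=1 ttWWAASs=2 ttWWAAss=1 ttWWAaSS=2 ttWWAaSs=4 ttWWAass=2 ttWWaaSS=1 ttWWaaSs=2 ttWWaass=1 ttWwAASS=2 ttWwAASs=4 ttWwAAss=2 ttWwAaSS=4 ttWwAaSs=8 ttWwAass=4 ttWwaaSS=2 ttWwaaSs=4 ttWwaass=2 ttwwAASS=1 ttwwAASs=2 ttwwAAss=1 ttwwAaSS=2 ttwwAaSs=4 ttwwAass=2 ttwwaaSS=1 ttwwaaSs=2 ttwwaass=1
tt W_ A_ ss hits 9/256; gcd=1; 9÷1/256÷1 = 9/256

P(tt W_ A_ ss) = 9/256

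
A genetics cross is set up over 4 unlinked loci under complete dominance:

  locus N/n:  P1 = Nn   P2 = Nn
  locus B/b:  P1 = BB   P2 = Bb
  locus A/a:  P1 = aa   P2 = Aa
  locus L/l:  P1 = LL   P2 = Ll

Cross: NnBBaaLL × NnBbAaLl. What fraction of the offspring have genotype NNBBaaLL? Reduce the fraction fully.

NnBBaaLL gametes: NBaL×8, nBaL×8
NnBbAaLl gametes: NBAL×1, NBAl×1, NBaL×1, NBal×1, NbAL×1, NbAl×1, NbaL×1, Nbal×1, nBAL×1, nBAl×1, nBaL×1, nBal×1, nbAL×1, nbAl×1, nbaL×1, nbal×1
NnBBaaLL×NnBbAaLl grid (16·16=256): NNBBAaLL=8 NNBBAaLl=8 NNBBaaLL=8 NNBBaaLl=8 NNBbAaLL=8 NNBbAaLl=8 NNBbaaLL=8 NNBbaaLl=8 NnBBAaLL=16 NnBBAaLl=16 NnBBaaLL=16 NnBBaaLl=16 NnBbAaLL=16 NnBbAaLl=16 NnBbaaLL=16 NnBbaaLl=16 nnBBAaLL=8 nnBBAaLl=8 nnBBaaLL=8 nnBBaaLl=8 nnBbAaLL=8 nnBbAaLl=8 nnBbaaLL=8 nnBbaaLl=8
NNBBaaLL hits 8/256; gcd=8; 8÷8/256÷8 = 1/32

P(NNBBaaLL) = 1/32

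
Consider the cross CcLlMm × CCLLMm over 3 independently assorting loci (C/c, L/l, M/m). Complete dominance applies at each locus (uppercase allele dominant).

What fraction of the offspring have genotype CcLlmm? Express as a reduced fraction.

P(CcLlmm) = 1/16

CcLlMm gametes: CLM×1, CLm×1, ClM×1, Clm×1, cLM×1, cLm×1, clM×1, clm×1
CCLLMm gametes: CLM×4, CLm×4
CcLlMm×CCLLMm grid (8·8=64): CCLLMM=4 CCLLMm=8 CCLLmm=4 CCLlMM=4 CCLlMm=8 CCLlmm=4 CcLLMM=4 CcLLMm=8 CcLLmm=4 CcLlMM=4 CcLlMm=8 CcLlmm=4
CcLlmm hits 4/64; gcd=4; 4÷4/64÷4 = 1/16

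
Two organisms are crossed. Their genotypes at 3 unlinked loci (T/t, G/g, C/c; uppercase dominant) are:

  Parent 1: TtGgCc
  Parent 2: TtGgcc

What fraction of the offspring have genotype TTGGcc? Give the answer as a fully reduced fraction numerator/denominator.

P(TTGGcc) = 1/32

TtGgCc gametes: TGC×1, TGc×1, TgC×1, Tgc×1, tGC×1, tGc×1, tgC×1, tgc×1
TtGgcc gametes: TGc×2, Tgc×2, tGc×2, tgc×2
TtGgCc×TtGgcc grid (8·8=64): TTGGCc=2 TTGGcc=2 TTGgCc=4 TTGgcc=4 TTggCc=2 TTggcc=2 TtGGCc=4 TtGGcc=4 TtGgCc=8 TtGgcc=8 TtggCc=4 Ttggcc=4 ttGGCc=2 ttGGcc=2 ttGgCc=4 ttGgcc=4 ttggCc=2 ttggcc=2
TTGGcc hits 2/64; gcd=2; 2÷2/64÷2 = 1/32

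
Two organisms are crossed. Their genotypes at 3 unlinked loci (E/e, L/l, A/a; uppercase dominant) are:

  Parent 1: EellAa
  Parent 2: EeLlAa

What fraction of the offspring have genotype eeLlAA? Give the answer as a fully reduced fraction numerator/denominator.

EellAa gametes: ElA×2, Ela×2, elA×2, ela×2
EeLlAa gametes: ELA×1, ELa×1, ElA×1, Ela×1, eLA×1, eLa×1, elA×1, ela×1
EellAa×EeLlAa grid (8·8=64): EELlAA=2 EELlAa=4 EELlaa=2 EEllAA=2 EEllAa=4 EEllaa=2 EeLlAA=4 EeLlAa=8 EeLlaa=4 EellAA=4 EellAa=8 Eellaa=4 eeLlAA=2 eeLlAa=4 eeLlaa=2 eellAA=2 eellAa=4 eellaa=2
eeLlAA hits 2/64; gcd=2; 2÷2/64÷2 = 1/32

P(eeLlAA) = 1/32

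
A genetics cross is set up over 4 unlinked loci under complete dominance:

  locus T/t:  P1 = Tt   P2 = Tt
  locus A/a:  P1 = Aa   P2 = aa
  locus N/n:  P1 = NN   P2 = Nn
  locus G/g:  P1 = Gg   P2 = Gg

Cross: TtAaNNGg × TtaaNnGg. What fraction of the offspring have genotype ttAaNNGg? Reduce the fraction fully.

P(ttAaNNGg) = 1/32

TtAaNNGg gametes: TANG×2, TANg×2, TaNG×2, TaNg×2, tANG×2, tANg×2, taNG×2, taNg×2
TtaaNnGg gametes: TaNG×2, TaNg×2, TanG×2, Tang×2, taNG×2, taNg×2, tanG×2, tang×2
TtAaNNGg×TtaaNnGg grid (16·16=256): TTAaNNGG=4 TTAaNNGg=8 TTAaNNgg=4 TTAaNnGG=4 TTAaNnGg=8 TTAaNngg=4 TTaaNNGG=4 TTaaNNGg=8 TTaaNNgg=4 TTaaNnGG=4 TTaaNnGg=8 TTaaNngg=4 TtAaNNGG=8 TtAaNNGg=16 TtAaNNgg=8 TtAaNnGG=8 TtAaNnGg=16 TtAaNngg=8 TtaaNNGG=8 TtaaNNGg=16 TtaaNNgg=8 TtaaNnGG=8 TtaaNnGg=16 TtaaNngg=8 ttAaNNGG=4 ttAaNNGg=8 ttAaNNgg=4 ttAaNnGG=4 ttAaNnGg=8 ttAaNngg=4 ttaaNNGG=4 ttaaNNGg=8 ttaaNNgg=4 ttaaNnGG=4 ttaaNnGg=8 ttaaNngg=4
ttAaNNGg hits 8/256; gcd=8; 8÷8/256÷8 = 1/32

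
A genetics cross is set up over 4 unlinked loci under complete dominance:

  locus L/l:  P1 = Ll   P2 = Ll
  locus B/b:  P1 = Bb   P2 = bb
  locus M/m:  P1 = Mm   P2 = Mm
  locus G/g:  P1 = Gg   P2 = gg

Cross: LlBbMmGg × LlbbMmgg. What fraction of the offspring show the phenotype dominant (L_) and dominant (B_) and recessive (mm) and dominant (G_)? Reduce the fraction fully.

P(L_ B_ mm G_) = 3/64

LlBbMmGg gametes: LBMG×1, LBMg×1, LBmG×1, LBmg×1, LbMG×1, LbMg×1, LbmG×1, Lbmg×1, lBMG×1, lBMg×1, lBmG×1, lBmg×1, lbMG×1, lbMg×1, lbmG×1, lbmg×1
LlbbMmgg gametes: LbMg×4, Lbmg×4, lbMg×4, lbmg×4
LlBbMmGg×LlbbMmgg grid (16·16=256): LLBbMMGg=4 LLBbMMgg=4 LLBbMmGg=8 LLBbMmgg=8 LLBbmmGg=4 LLBbmmgg=4 LLbbMMGg=4 LLbbMMgg=4 LLbbMmGg=8 LLbbMmgg=8 LLbbmmGg=4 LLbbmmgg=4 LlBbMMGg=8 LlBbMMgg=8 LlBbMmGg=16 LlBbMmgg=16 LlBbmmGg=8 LlBbmmgg=8 LlbbMMGg=8 LlbbMMgg=8 LlbbMmGg=16 LlbbMmgg=16 LlbbmmGg=8 Llbbmmgg=8 llBbMMGg=4 llBbMMgg=4 llBbMmGg=8 llBbMmgg=8 llBbmmGg=4 llBbmmgg=4 llbbMMGg=4 llbbMMgg=4 llbbMmGg=8 llbbMmgg=8 llbbmmGg=4 llbbmmgg=4
L_ B_ mm G_ hits 12/256; gcd=4; 12÷4/256÷4 = 3/64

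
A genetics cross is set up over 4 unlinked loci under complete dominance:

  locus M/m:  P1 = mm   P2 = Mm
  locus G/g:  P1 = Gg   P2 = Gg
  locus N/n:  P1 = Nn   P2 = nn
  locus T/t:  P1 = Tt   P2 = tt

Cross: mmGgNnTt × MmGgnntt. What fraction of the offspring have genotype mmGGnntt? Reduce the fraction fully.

P(mmGGnntt) = 1/32

mmGgNnTt gametes: mGNT×2, mGNt×2, mGnT×2, mGnt×2, mgNT×2, mgNt×2, mgnT×2, mgnt×2
MmGgnntt gametes: MGnt×4, Mgnt×4, mGnt×4, mgnt×4
mmGgNnTt×MmGgnntt grid (16·16=256): MmGGNnTt=8 MmGGNntt=8 MmGGnnTt=8 MmGGnntt=8 MmGgNnTt=16 MmGgNntt=16 MmGgnnTt=16 MmGgnntt=16 MmggNnTt=8 MmggNntt=8 MmggnnTt=8 Mmggnntt=8 mmGGNnTt=8 mmGGNntt=8 mmGGnnTt=8 mmGGnntt=8 mmGgNnTt=16 mmGgNntt=16 mmGgnnTt=16 mmGgnntt=16 mmggNnTt=8 mmggNntt=8 mmggnnTt=8 mmggnntt=8
mmGGnntt hits 8/256; gcd=8; 8÷8/256÷8 = 1/32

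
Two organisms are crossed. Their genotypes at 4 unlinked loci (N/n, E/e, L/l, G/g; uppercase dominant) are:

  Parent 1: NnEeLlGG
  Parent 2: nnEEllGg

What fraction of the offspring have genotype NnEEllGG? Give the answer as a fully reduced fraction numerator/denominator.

P(NnEEllGG) = 1/16

NnEeLlGG gametes: NELG×2, NElG×2, NeLG×2, NelG×2, nELG×2, nElG×2, neLG×2, nelG×2
nnEEllGg gametes: nElG×8, nElg×8
NnEeLlGG×nnEEllGg grid (16·16=256): NnEELlGG=16 NnEELlGg=16 NnEEllGG=16 NnEEllGg=16 NnEeLlGG=16 NnEeLlGg=16 NnEellGG=16 NnEellGg=16 nnEELlGG=16 nnEELlGg=16 nnEEllGG=16 nnEEllGg=16 nnEeLlGG=16 nnEeLlGg=16 nnEellGG=16 nnEellGg=16
NnEEllGG hits 16/256; gcd=16; 16÷16/256÷16 = 1/16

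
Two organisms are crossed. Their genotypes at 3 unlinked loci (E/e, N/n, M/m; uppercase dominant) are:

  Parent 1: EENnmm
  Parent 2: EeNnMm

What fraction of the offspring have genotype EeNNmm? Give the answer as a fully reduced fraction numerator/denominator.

EENnmm gametes: ENm×4, Enm×4
EeNnMm gametes: ENM×1, ENm×1, EnM×1, Enm×1, eNM×1, eNm×1, enM×1, enm×1
EENnmm×EeNnMm grid (8·8=64): EENNMm=4 EENNmm=4 EENnMm=8 EENnmm=8 EEnnMm=4 EEnnmm=4 EeNNMm=4 EeNNmm=4 EeNnMm=8 EeNnmm=8 EennMm=4 Eennmm=4
EeNNmm hits 4/64; gcd=4; 4÷4/64÷4 = 1/16

P(EeNNmm) = 1/16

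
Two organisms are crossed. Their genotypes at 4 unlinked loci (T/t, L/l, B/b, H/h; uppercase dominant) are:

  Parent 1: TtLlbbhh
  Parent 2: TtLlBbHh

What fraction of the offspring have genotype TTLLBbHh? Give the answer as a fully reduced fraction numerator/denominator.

TtLlbbhh gametes: TLbh×4, Tlbh×4, tLbh×4, tlbh×4
TtLlBbHh gametes: TLBH×1, TLBh×1, TLbH×1, TLbh×1, TlBH×1, TlBh×1, TlbH×1, Tlbh×1, tLBH×1, tLBh×1, tLbH×1, tLbh×1, tlBH×1, tlBh×1, tlbH×1, tlbh×1
TtLlbbhh×TtLlBbHh grid (16·16=256): TTLLBbHh=4 TTLLBbhh=4 TTLLbbHh=4 TTLLbbhh=4 TTLlBbHh=8 TTLlBbhh=8 TTLlbbHh=8 TTLlbbhh=8 TTllBbHh=4 TTllBbhh=4 TTllbbHh=4 TTllbbhh=4 TtLLBbHh=8 TtLLBbhh=8 TtLLbbHh=8 TtLLbbhh=8 TtLlBbHh=16 TtLlBbhh=16 TtLlbbHh=16 TtLlbbhh=16 TtllBbHh=8 TtllBbhh=8 TtllbbHh=8 Ttllbbhh=8 ttLLBbHh=4 ttLLBbhh=4 ttLLbbHh=4 ttLLbbhh=4 ttLlBbHh=8 ttLlBbhh=8 ttLlbbHh=8 ttLlbbhh=8 ttllBbHh=4 ttllBbhh=4 ttllbbHh=4 ttllbbhh=4
TTLLBbHh hits 4/256; gcd=4; 4÷4/256÷4 = 1/64

P(TTLLBbHh) = 1/64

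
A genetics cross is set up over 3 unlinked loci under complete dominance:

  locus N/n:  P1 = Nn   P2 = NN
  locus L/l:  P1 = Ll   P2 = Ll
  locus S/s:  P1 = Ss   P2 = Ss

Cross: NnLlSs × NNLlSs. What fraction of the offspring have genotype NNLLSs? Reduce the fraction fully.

P(NNLLSs) = 1/16

NnLlSs gametes: NLS×1, NLs×1, NlS×1, Nls×1, nLS×1, nLs×1, nlS×1, nls×1
NNLlSs gametes: NLS×2, NLs×2, NlS×2, Nls×2
NnLlSs×NNLlSs grid (8·8=64): NNLLSS=2 NNLLSs=4 NNLLss=2 NNLlSS=4 NNLlSs=8 NNLlss=4 NNllSS=2 NNllSs=4 NNllss=2 NnLLSS=2 NnLLSs=4 NnLLss=2 NnLlSS=4 NnLlSs=8 NnLlss=4 NnllSS=2 NnllSs=4 Nnllss=2
NNLLSs hits 4/64; gcd=4; 4÷4/64÷4 = 1/16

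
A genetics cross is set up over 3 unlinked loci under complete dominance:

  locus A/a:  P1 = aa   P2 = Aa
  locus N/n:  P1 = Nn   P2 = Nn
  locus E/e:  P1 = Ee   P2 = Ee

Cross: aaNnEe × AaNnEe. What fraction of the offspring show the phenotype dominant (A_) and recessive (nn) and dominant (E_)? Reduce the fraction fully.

aaNnEe gametes: aNE×2, aNe×2, anE×2, ane×2
AaNnEe gametes: ANE×1, ANe×1, AnE×1, Ane×1, aNE×1, aNe×1, anE×1, ane×1
aaNnEe×AaNnEe grid (8·8=64): AaNNEE=2 AaNNEe=4 AaNNee=2 AaNnEE=4 AaNnEe=8 AaNnee=4 AannEE=2 AannEe=4 Aannee=2 aaNNEE=2 aaNNEe=4 aaNNee=2 aaNnEE=4 aaNnEe=8 aaNnee=4 aannEE=2 aannEe=4 aannee=2
A_ nn E_ hits 6/64; gcd=2; 6÷2/64÷2 = 3/32

P(A_ nn E_) = 3/32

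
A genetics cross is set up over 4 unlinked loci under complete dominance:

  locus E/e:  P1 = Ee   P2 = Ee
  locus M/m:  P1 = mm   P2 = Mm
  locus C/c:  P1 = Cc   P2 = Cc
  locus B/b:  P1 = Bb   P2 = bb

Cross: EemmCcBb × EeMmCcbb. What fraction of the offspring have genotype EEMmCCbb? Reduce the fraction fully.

P(EEMmCCbb) = 1/64

EemmCcBb gametes: EmCB×2, EmCb×2, EmcB×2, Emcb×2, emCB×2, emCb×2, emcB×2, emcb×2
EeMmCcbb gametes: EMCb×2, EMcb×2, EmCb×2, Emcb×2, eMCb×2, eMcb×2, emCb×2, emcb×2
EemmCcBb×EeMmCcbb grid (16·16=256): EEMmCCBb=4 EEMmCCbb=4 EEMmCcBb=8 EEMmCcbb=8 EEMmccBb=4 EEMmccbb=4 EEmmCCBb=4 EEmmCCbb=4 EEmmCcBb=8 EEmmCcbb=8 EEmmccBb=4 EEmmccbb=4 EeMmCCBb=8 EeMmCCbb=8 EeMmCcBb=16 EeMmCcbb=16 EeMmccBb=8 EeMmccbb=8 EemmCCBb=8 EemmCCbb=8 EemmCcBb=16 EemmCcbb=16 EemmccBb=8 Eemmccbb=8 eeMmCCBb=4 eeMmCCbb=4 eeMmCcBb=8 eeMmCcbb=8 eeMmccBb=4 eeMmccbb=4 eemmCCBb=4 eemmCCbb=4 eemmCcBb=8 eemmCcbb=8 eemmccBb=4 eemmccbb=4
EEMmCCbb hits 4/256; gcd=4; 4÷4/256÷4 = 1/64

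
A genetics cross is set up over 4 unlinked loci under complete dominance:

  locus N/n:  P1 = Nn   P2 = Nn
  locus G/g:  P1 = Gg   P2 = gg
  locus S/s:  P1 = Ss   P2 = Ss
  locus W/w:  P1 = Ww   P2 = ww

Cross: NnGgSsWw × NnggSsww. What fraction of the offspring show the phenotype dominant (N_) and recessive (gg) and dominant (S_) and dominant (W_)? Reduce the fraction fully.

NnGgSsWw gametes: NGSW×1, NGSw×1, NGsW×1, NGsw×1, NgSW×1, NgSw×1, NgsW×1, Ngsw×1, nGSW×1, nGSw×1, nGsW×1, nGsw×1, ngSW×1, ngSw×1, ngsW×1, ngsw×1
NnggSsww gametes: NgSw×4, Ngsw×4, ngSw×4, ngsw×4
NnGgSsWw×NnggSsww grid (16·16=256): NNGgSSWw=4 NNGgSSww=4 NNGgSsWw=8 NNGgSsww=8 NNGgssWw=4 NNGgssww=4 NNggSSWw=4 NNggSSww=4 NNggSsWw=8 NNggSsww=8 NNggssWw=4 NNggssww=4 NnGgSSWw=8 NnGgSSww=8 NnGgSsWw=16 NnGgSsww=16 NnGgssWw=8 NnGgssww=8 NnggSSWw=8 NnggSSww=8 NnggSsWw=16 NnggSsww=16 NnggssWw=8 Nnggssww=8 nnGgSSWw=4 nnGgSSww=4 nnGgSsWw=8 nnGgSsww=8 nnGgssWw=4 nnGgssww=4 nnggSSWw=4 nnggSSww=4 nnggSsWw=8 nnggSsww=8 nnggssWw=4 nnggssww=4
N_ gg S_ W_ hits 36/256; gcd=4; 36÷4/256÷4 = 9/64

P(N_ gg S_ W_) = 9/64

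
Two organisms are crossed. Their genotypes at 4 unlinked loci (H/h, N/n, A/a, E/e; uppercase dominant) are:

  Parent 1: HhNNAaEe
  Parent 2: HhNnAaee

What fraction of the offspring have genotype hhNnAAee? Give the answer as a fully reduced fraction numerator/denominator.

HhNNAaEe gametes: HNAE×2, HNAe×2, HNaE×2, HNae×2, hNAE×2, hNAe×2, hNaE×2, hNae×2
HhNnAaee gametes: HNAe×2, HNae×2, HnAe×2, Hnae×2, hNAe×2, hNae×2, hnAe×2, hnae×2
HhNNAaEe×HhNnAaee grid (16·16=256): HHNNAAEe=4 HHNNAAee=4 HHNNAaEe=8 HHNNAaee=8 HHNNaaEe=4 HHNNaaee=4 HHNnAAEe=4 HHNnAAee=4 HHNnAaEe=8 HHNnAaee=8 HHNnaaEe=4 HHNnaaee=4 HhNNAAEe=8 HhNNAAee=8 HhNNAaEe=16 HhNNAaee=16 HhNNaaEe=8 HhNNaaee=8 HhNnAAEe=8 HhNnAAee=8 HhNnAaEe=16 HhNnAaee=16 HhNnaaEe=8 HhNnaaee=8 hhNNAAEe=4 hhNNAAee=4 hhNNAaEe=8 hhNNAaee=8 hhNNaaEe=4 hhNNaaee=4 hhNnAAEe=4 hhNnAAee=4 hhNnAaEe=8 hhNnAaee=8 hhNnaaEe=4 hhNnaaee=4
hhNnAAee hits 4/256; gcd=4; 4÷4/256÷4 = 1/64

P(hhNnAAee) = 1/64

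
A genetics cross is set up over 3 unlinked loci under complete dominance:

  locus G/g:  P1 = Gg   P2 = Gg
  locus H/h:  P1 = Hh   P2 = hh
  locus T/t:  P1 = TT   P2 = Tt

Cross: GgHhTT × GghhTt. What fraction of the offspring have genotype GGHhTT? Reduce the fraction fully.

P(GGHhTT) = 1/16

GgHhTT gametes: GHT×2, GhT×2, gHT×2, ghT×2
GghhTt gametes: GhT×2, Ght×2, ghT×2, ght×2
GgHhTT×GghhTt grid (8·8=64): GGHhTT=4 GGHhTt=4 GGhhTT=4 GGhhTt=4 GgHhTT=8 GgHhTt=8 GghhTT=8 GghhTt=8 ggHhTT=4 ggHhTt=4 gghhTT=4 gghhTt=4
GGHhTT hits 4/64; gcd=4; 4÷4/64÷4 = 1/16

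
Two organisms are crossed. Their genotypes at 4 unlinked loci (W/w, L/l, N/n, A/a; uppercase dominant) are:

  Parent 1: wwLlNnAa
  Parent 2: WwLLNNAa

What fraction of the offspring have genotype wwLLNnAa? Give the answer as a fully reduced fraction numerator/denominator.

P(wwLLNnAa) = 1/16

wwLlNnAa gametes: wLNA×2, wLNa×2, wLnA×2, wLna×2, wlNA×2, wlNa×2, wlnA×2, wlna×2
WwLLNNAa gametes: WLNA×4, WLNa×4, wLNA×4, wLNa×4
wwLlNnAa×WwLLNNAa grid (16·16=256): WwLLNNAA=8 WwLLNNAa=16 WwLLNNaa=8 WwLLNnAA=8 WwLLNnAa=16 WwLLNnaa=8 WwLlNNAA=8 WwLlNNAa=16 WwLlNNaa=8 WwLlNnAA=8 WwLlNnAa=16 WwLlNnaa=8 wwLLNNAA=8 wwLLNNAa=16 wwLLNNaa=8 wwLLNnAA=8 wwLLNnAa=16 wwLLNnaa=8 wwLlNNAA=8 wwLlNNAa=16 wwLlNNaa=8 wwLlNnAA=8 wwLlNnAa=16 wwLlNnaa=8
wwLLNnAa hits 16/256; gcd=16; 16÷16/256÷16 = 1/16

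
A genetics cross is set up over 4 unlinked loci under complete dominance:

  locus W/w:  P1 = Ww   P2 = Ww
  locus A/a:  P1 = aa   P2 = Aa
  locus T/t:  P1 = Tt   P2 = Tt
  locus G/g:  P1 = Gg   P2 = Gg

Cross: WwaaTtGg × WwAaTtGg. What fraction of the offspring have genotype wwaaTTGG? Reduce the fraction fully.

WwaaTtGg gametes: WaTG×2, WaTg×2, WatG×2, Watg×2, waTG×2, waTg×2, watG×2, watg×2
WwAaTtGg gametes: WATG×1, WATg×1, WAtG×1, WAtg×1, WaTG×1, WaTg×1, WatG×1, Watg×1, wATG×1, wATg×1, wAtG×1, wAtg×1, waTG×1, waTg×1, watG×1, watg×1
WwaaTtGg×WwAaTtGg grid (16·16=256): WWAaTTGG=2 WWAaTTGg=4 WWAaTTgg=2 WWAaTtGG=4 WWAaTtGg=8 WWAaTtgg=4 WWAattGG=2 WWAattGg=4 WWAattgg=2 WWaaTTGG=2 WWaaTTGg=4 WWaaTTgg=2 WWaaTtGG=4 WWaaTtGg=8 WWaaTtgg=4 WWaattGG=2 WWaattGg=4 WWaattgg=2 WwAaTTGG=4 WwAaTTGg=8 WwAaTTgg=4 WwAaTtGG=8 WwAaTtGg=16 WwAaTtgg=8 WwAattGG=4 WwAattGg=8 WwAattgg=4 WwaaTTGG=4 WwaaTTGg=8 WwaaTTgg=4 WwaaTtGG=8 WwaaTtGg=16 WwaaTtgg=8 WwaattGG=4 WwaattGg=8 Wwaattgg=4 wwAaTTGG=2 wwAaTTGg=4 wwAaTTgg=2 wwAaTtGG=4 wwAaTtGg=8 wwAaTtgg=4 wwAattGG=2 wwAattGg=4 wwAattgg=2 wwaaTTGG=2 wwaaTTGg=4 wwaaTTgg=2 wwaaTtGG=4 wwaaTtGg=8 wwaaTtgg=4 wwaattGG=2 wwaattGg=4 wwaattgg=2
wwaaTTGG hits 2/256; gcd=2; 2÷2/256÷2 = 1/128

P(wwaaTTGG) = 1/128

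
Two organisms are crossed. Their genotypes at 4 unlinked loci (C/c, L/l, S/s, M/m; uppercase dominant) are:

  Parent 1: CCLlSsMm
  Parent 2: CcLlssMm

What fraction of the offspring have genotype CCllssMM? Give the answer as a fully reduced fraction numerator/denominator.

CCLlSsMm gametes: CLSM×2, CLSm×2, CLsM×2, CLsm×2, ClSM×2, ClSm×2, ClsM×2, Clsm×2
CcLlssMm gametes: CLsM×2, CLsm×2, ClsM×2, Clsm×2, cLsM×2, cLsm×2, clsM×2, clsm×2
CCLlSsMm×CcLlssMm grid (16·16=256): CCLLSsMM=4 CCLLSsMm=8 CCLLSsmm=4 CCLLssMM=4 CCLLssMm=8 CCLLssmm=4 CCLlSsMM=8 CCLlSsMm=16 CCLlSsmm=8 CCLlssMM=8 CCLlssMm=16 CCLlssmm=8 CCllSsMM=4 CCllSsMm=8 CCllSsmm=4 CCllssMM=4 CCllssMm=8 CCllssmm=4 CcLLSsMM=4 CcLLSsMm=8 CcLLSsmm=4 CcLLssMM=4 CcLLssMm=8 CcLLssmm=4 CcLlSsMM=8 CcLlSsMm=16 CcLlSsmm=8 CcLlssMM=8 CcLlssMm=16 CcLlssmm=8 CcllSsMM=4 CcllSsMm=8 CcllSsmm=4 CcllssMM=4 CcllssMm=8 Ccllssmm=4
CCllssMM hits 4/256; gcd=4; 4÷4/256÷4 = 1/64

P(CCllssMM) = 1/64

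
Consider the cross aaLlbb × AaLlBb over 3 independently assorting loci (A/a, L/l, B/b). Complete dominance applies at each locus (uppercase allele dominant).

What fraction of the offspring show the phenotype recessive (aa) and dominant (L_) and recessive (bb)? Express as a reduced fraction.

aaLlbb gametes: aLb×4, alb×4
AaLlBb gametes: ALB×1, ALb×1, AlB×1, Alb×1, aLB×1, aLb×1, alB×1, alb×1
aaLlbb×AaLlBb grid (8·8=64): AaLLBb=4 AaLLbb=4 AaLlBb=8 AaLlbb=8 AallBb=4 Aallbb=4 aaLLBb=4 aaLLbb=4 aaLlBb=8 aaLlbb=8 aallBb=4 aallbb=4
aa L_ bb hits 12/64; gcd=4; 12÷4/64÷4 = 3/16

P(aa L_ bb) = 3/16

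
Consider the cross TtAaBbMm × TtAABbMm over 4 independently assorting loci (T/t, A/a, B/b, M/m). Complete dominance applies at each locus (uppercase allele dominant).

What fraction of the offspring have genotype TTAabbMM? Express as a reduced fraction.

TtAaBbMm gametes: TABM×1, TABm×1, TAbM×1, TAbm×1, TaBM×1, TaBm×1, TabM×1, Tabm×1, tABM×1, tABm×1, tAbM×1, tAbm×1, taBM×1, taBm×1, tabM×1, tabm×1
TtAABbMm gametes: TABM×2, TABm×2, TAbM×2, TAbm×2, tABM×2, tABm×2, tAbM×2, tAbm×2
TtAaBbMm×TtAABbMm grid (16·16=256): TTAABBMM=2 TTAABBMm=4 TTAABBmm=2 TTAABbMM=4 TTAABbMm=8 TTAABbmm=4 TTAAbbMM=2 TTAAbbMm=4 TTAAbbmm=2 TTAaBBMM=2 TTAaBBMm=4 TTAaBBmm=2 TTAaBbMM=4 TTAaBbMm=8 TTAaBbmm=4 TTAabbMM=2 TTAabbMm=4 TTAabbmm=2 TtAABBMM=4 TtAABBMm=8 TtAABBmm=4 TtAABbMM=8 TtAABbMm=16 TtAABbmm=8 TtAAbbMM=4 TtAAbbMm=8 TtAAbbmm=4 TtAaBBMM=4 TtAaBBMm=8 TtAaBBmm=4 TtAaBbMM=8 TtAaBbMm=16 TtAaBbmm=8 TtAabbMM=4 TtAabbMm=8 TtAabbmm=4 ttAABBMM=2 ttAABBMm=4 ttAABBmm=2 ttAABbMM=4 ttAABbMm=8 ttAABbmm=4 ttAAbbMM=2 ttAAbbMm=4 ttAAbbmm=2 ttAaBBMM=2 ttAaBBMm=4 ttAaBBmm=2 ttAaBbMM=4 ttAaBbMm=8 ttAaBbmm=4 ttAabbMM=2 ttAabbMm=4 ttAabbmm=2
TTAabbMM hits 2/256; gcd=2; 2÷2/256÷2 = 1/128

P(TTAabbMM) = 1/128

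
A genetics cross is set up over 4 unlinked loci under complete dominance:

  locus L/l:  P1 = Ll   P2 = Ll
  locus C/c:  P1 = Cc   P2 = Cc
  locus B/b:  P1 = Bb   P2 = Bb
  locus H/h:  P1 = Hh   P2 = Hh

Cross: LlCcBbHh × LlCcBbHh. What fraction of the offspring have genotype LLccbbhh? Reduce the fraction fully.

LlCcBbHh gametes: LCBH×1, LCBh×1, LCbH×1, LCbh×1, LcBH×1, LcBh×1, LcbH×1, Lcbh×1, lCBH×1, lCBh×1, lCbH×1, lCbh×1, lcBH×1, lcBh×1, lcbH×1, lcbh×1
LlCcBbHh gametes: LCBH×1, LCBh×1, LCbH×1, LCbh×1, LcBH×1, LcBh×1, LcbH×1, Lcbh×1, lCBH×1, lCBh×1, lCbH×1, lCbh×1, lcBH×1, lcBh×1, lcbH×1, lcbh×1
LlCcBbHh×LlCcBbHh grid (16·16=256): LLCCBBHH=1 LLCCBBHh=2 LLCCBBhh=1 LLCCBbHH=2 LLCCBbHh=4 LLCCBbhh=2 LLCCbbHH=1 LLCCbbHh=2 LLCCbbhh=1 LLCcBBHH=2 LLCcBBHh=4 LLCcBBhh=2 LLCcBbHH=4 LLCcBbHh=8 LLCcBbhh=4 LLCcbbHH=2 LLCcbbHh=4 LLCcbbhh=2 LLccBBHH=1 LLccBBHh=2 LLccBBhh=1 LLccBbHH=2 LLccBbHh=4 LLccBbhh=2 LLccbbHH=1 LLccbbHh=2 LLccbbhh=1 LlCCBBHH=2 LlCCBBHh=4 LlCCBBhh=2 LlCCBbHH=4 LlCCBbHh=8 LlCCBbhh=4 LlCCbbHH=2 LlCCbbHh=4 LlCCbbhh=2 LlCcBBHH=4 LlCcBBHh=8 LlCcBBhh=4 LlCcBbHH=8 LlCcBbHh=16 LlCcBbhh=8 LlCcbbHH=4 LlCcbbHh=8 LlCcbbhh=4 LlccBBHH=2 LlccBBHh=4 LlccBBhh=2 LlccBbHH=4 LlccBbHh=8 LlccBbhh=4 LlccbbHH=2 LlccbbHh=4 Llccbbhh=2 llCCBBHH=1 llCCBBHh=2 llCCBBhh=1 llCCBbHH=2 llCCBbHh=4 llCCBbhh=2 llCCbbHH=1 llCCbbHh=2 llCCbbhh=1 llCcBBHH=2 llCcBBHh=4 llCcBBhh=2 llCcBbHH=4 llCcBbHh=8 llCcBbhh=4 llCcbbHH=2 llCcbbHh=4 llCcbbhh=2 llccBBHH=1 llccBBHh=2 llccBBhh=1 llccBbHH=2 llccBbHh=4 llccBbhh=2 llccbbHH=1 llccbbHh=2 llccbbhh=1
LLccbbhh hits 1/256; gcd=1; 1÷1/256÷1 = 1/256

P(LLccbbhh) = 1/256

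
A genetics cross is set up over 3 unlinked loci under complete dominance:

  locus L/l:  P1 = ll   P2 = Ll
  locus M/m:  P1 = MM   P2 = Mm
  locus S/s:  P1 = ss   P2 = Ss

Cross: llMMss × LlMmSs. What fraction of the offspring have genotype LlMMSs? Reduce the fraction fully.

llMMss gametes: lMs×8
LlMmSs gametes: LMS×1, LMs×1, LmS×1, Lms×1, lMS×1, lMs×1, lmS×1, lms×1
llMMss×LlMmSs grid (8·8=64): LlMMSs=8 LlMMss=8 LlMmSs=8 LlMmss=8 llMMSs=8 llMMss=8 llMmSs=8 llMmss=8
LlMMSs hits 8/64; gcd=8; 8÷8/64÷8 = 1/8

P(LlMMSs) = 1/8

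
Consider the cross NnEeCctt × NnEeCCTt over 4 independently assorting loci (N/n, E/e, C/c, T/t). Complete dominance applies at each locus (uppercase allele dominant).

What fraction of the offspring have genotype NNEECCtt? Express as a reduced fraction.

P(NNEECCtt) = 1/64

NnEeCctt gametes: NECt×2, NEct×2, NeCt×2, Nect×2, nECt×2, nEct×2, neCt×2, nect×2
NnEeCCTt gametes: NECT×2, NECt×2, NeCT×2, NeCt×2, nECT×2, nECt×2, neCT×2, neCt×2
NnEeCctt×NnEeCCTt grid (16·16=256): NNEECCTt=4 NNEECCtt=4 NNEECcTt=4 NNEECctt=4 NNEeCCTt=8 NNEeCCtt=8 NNEeCcTt=8 NNEeCctt=8 NNeeCCTt=4 NNeeCCtt=4 NNeeCcTt=4 NNeeCctt=4 NnEECCTt=8 NnEECCtt=8 NnEECcTt=8 NnEECctt=8 NnEeCCTt=16 NnEeCCtt=16 NnEeCcTt=16 NnEeCctt=16 NneeCCTt=8 NneeCCtt=8 NneeCcTt=8 NneeCctt=8 nnEECCTt=4 nnEECCtt=4 nnEECcTt=4 nnEECctt=4 nnEeCCTt=8 nnEeCCtt=8 nnEeCcTt=8 nnEeCctt=8 nneeCCTt=4 nneeCCtt=4 nneeCcTt=4 nneeCctt=4
NNEECCtt hits 4/256; gcd=4; 4÷4/256÷4 = 1/64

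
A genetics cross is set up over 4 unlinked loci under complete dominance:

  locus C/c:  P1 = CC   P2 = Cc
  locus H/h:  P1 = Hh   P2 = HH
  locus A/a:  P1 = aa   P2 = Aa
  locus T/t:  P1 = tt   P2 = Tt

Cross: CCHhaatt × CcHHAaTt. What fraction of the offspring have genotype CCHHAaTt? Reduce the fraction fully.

P(CCHHAaTt) = 1/16

CCHhaatt gametes: CHat×8, Chat×8
CcHHAaTt gametes: CHAT×2, CHAt×2, CHaT×2, CHat×2, cHAT×2, cHAt×2, cHaT×2, cHat×2
CCHhaatt×CcHHAaTt grid (16·16=256): CCHHAaTt=16 CCHHAatt=16 CCHHaaTt=16 CCHHaatt=16 CCHhAaTt=16 CCHhAatt=16 CCHhaaTt=16 CCHhaatt=16 CcHHAaTt=16 CcHHAatt=16 CcHHaaTt=16 CcHHaatt=16 CcHhAaTt=16 CcHhAatt=16 CcHhaaTt=16 CcHhaatt=16
CCHHAaTt hits 16/256; gcd=16; 16÷16/256÷16 = 1/16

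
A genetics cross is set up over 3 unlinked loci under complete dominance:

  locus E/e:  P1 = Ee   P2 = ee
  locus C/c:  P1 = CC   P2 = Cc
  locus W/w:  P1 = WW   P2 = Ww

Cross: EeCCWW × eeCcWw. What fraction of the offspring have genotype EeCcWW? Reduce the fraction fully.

P(EeCcWW) = 1/8

EeCCWW gametes: ECW×4, eCW×4
eeCcWw gametes: eCW×2, eCw×2, ecW×2, ecw×2
EeCCWW×eeCcWw grid (8·8=64): EeCCWW=8 EeCCWw=8 EeCcWW=8 EeCcWw=8 eeCCWW=8 eeCCWw=8 eeCcWW=8 eeCcWw=8
EeCcWW hits 8/64; gcd=8; 8÷8/64÷8 = 1/8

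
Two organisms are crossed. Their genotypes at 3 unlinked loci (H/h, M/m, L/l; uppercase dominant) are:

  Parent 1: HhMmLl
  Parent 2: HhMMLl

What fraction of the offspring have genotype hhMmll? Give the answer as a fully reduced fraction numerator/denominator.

HhMmLl gametes: HML×1, HMl×1, HmL×1, Hml×1, hML×1, hMl×1, hmL×1, hml×1
HhMMLl gametes: HML×2, HMl×2, hML×2, hMl×2
HhMmLl×HhMMLl grid (8·8=64): HHMMLL=2 HHMMLl=4 HHMMll=2 HHMmLL=2 HHMmLl=4 HHMmll=2 HhMMLL=4 HhMMLl=8 HhMMll=4 HhMmLL=4 HhMmLl=8 HhMmll=4 hhMMLL=2 hhMMLl=4 hhMMll=2 hhMmLL=2 hhMmLl=4 hhMmll=2
hhMmll hits 2/64; gcd=2; 2÷2/64÷2 = 1/32

P(hhMmll) = 1/32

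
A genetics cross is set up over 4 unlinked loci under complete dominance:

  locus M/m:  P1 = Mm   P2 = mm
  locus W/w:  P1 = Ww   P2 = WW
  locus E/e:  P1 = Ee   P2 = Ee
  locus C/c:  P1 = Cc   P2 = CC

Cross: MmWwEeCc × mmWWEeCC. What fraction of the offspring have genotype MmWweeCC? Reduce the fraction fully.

P(MmWweeCC) = 1/32

MmWwEeCc gametes: MWEC×1, MWEc×1, MWeC×1, MWec×1, MwEC×1, MwEc×1, MweC×1, Mwec×1, mWEC×1, mWEc×1, mWeC×1, mWec×1, mwEC×1, mwEc×1, mweC×1, mwec×1
mmWWEeCC gametes: mWEC×8, mWeC×8
MmWwEeCc×mmWWEeCC grid (16·16=256): MmWWEECC=8 MmWWEECc=8 MmWWEeCC=16 MmWWEeCc=16 MmWWeeCC=8 MmWWeeCc=8 MmWwEECC=8 MmWwEECc=8 MmWwEeCC=16 MmWwEeCc=16 MmWweeCC=8 MmWweeCc=8 mmWWEECC=8 mmWWEECc=8 mmWWEeCC=16 mmWWEeCc=16 mmWWeeCC=8 mmWWeeCc=8 mmWwEECC=8 mmWwEECc=8 mmWwEeCC=16 mmWwEeCc=16 mmWweeCC=8 mmWweeCc=8
MmWweeCC hits 8/256; gcd=8; 8÷8/256÷8 = 1/32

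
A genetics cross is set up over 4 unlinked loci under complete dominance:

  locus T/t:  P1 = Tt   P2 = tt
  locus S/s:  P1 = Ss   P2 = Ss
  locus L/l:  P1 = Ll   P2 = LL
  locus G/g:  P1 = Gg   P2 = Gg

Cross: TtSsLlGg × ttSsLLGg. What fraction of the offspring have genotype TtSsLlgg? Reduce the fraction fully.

P(TtSsLlgg) = 1/32

TtSsLlGg gametes: TSLG×1, TSLg×1, TSlG×1, TSlg×1, TsLG×1, TsLg×1, TslG×1, Tslg×1, tSLG×1, tSLg×1, tSlG×1, tSlg×1, tsLG×1, tsLg×1, tslG×1, tslg×1
ttSsLLGg gametes: tSLG×4, tSLg×4, tsLG×4, tsLg×4
TtSsLlGg×ttSsLLGg grid (16·16=256): TtSSLLGG=4 TtSSLLGg=8 TtSSLLgg=4 TtSSLlGG=4 TtSSLlGg=8 TtSSLlgg=4 TtSsLLGG=8 TtSsLLGg=16 TtSsLLgg=8 TtSsLlGG=8 TtSsLlGg=16 TtSsLlgg=8 TtssLLGG=4 TtssLLGg=8 TtssLLgg=4 TtssLlGG=4 TtssLlGg=8 TtssLlgg=4 ttSSLLGG=4 ttSSLLGg=8 ttSSLLgg=4 ttSSLlGG=4 ttSSLlGg=8 ttSSLlgg=4 ttSsLLGG=8 ttSsLLGg=16 ttSsLLgg=8 ttSsLlGG=8 ttSsLlGg=16 ttSsLlgg=8 ttssLLGG=4 ttssLLGg=8 ttssLLgg=4 ttssLlGG=4 ttssLlGg=8 ttssLlgg=4
TtSsLlgg hits 8/256; gcd=8; 8÷8/256÷8 = 1/32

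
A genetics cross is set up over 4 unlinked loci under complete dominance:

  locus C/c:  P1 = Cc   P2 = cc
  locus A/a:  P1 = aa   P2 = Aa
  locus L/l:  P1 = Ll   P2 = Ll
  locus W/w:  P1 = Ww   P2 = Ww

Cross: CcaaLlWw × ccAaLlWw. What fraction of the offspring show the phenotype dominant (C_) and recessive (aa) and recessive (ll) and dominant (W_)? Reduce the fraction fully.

CcaaLlWw gametes: CaLW×2, CaLw×2, CalW×2, Calw×2, caLW×2, caLw×2, calW×2, calw×2
ccAaLlWw gametes: cALW×2, cALw×2, cAlW×2, cAlw×2, caLW×2, caLw×2, calW×2, calw×2
CcaaLlWw×ccAaLlWw grid (16·16=256): CcAaLLWW=4 CcAaLLWw=8 CcAaLLww=4 CcAaLlWW=8 CcAaLlWw=16 CcAaLlww=8 CcAallWW=4 CcAallWw=8 CcAallww=4 CcaaLLWW=4 CcaaLLWw=8 CcaaLLww=4 CcaaLlWW=8 CcaaLlWw=16 CcaaLlww=8 CcaallWW=4 CcaallWw=8 Ccaallww=4 ccAaLLWW=4 ccAaLLWw=8 ccAaLLww=4 ccAaLlWW=8 ccAaLlWw=16 ccAaLlww=8 ccAallWW=4 ccAallWw=8 ccAallww=4 ccaaLLWW=4 ccaaLLWw=8 ccaaLLww=4 ccaaLlWW=8 ccaaLlWw=16 ccaaLlww=8 ccaallWW=4 ccaallWw=8 ccaallww=4
C_ aa ll W_ hits 12/256; gcd=4; 12÷4/256÷4 = 3/64

P(C_ aa ll W_) = 3/64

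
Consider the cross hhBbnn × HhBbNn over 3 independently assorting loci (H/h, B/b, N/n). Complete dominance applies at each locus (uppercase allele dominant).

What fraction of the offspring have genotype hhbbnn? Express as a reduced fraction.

hhBbnn gametes: hBn×4, hbn×4
HhBbNn gametes: HBN×1, HBn×1, HbN×1, Hbn×1, hBN×1, hBn×1, hbN×1, hbn×1
hhBbnn×HhBbNn grid (8·8=64): HhBBNn=4 HhBBnn=4 HhBbNn=8 HhBbnn=8 HhbbNn=4 Hhbbnn=4 hhBBNn=4 hhBBnn=4 hhBbNn=8 hhBbnn=8 hhbbNn=4 hhbbnn=4
hhbbnn hits 4/64; gcd=4; 4÷4/64÷4 = 1/16

P(hhbbnn) = 1/16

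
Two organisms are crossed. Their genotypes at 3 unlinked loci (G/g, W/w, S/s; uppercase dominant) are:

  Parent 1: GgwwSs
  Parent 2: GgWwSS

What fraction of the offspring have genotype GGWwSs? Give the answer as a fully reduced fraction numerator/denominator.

P(GGWwSs) = 1/16

GgwwSs gametes: GwS×2, Gws×2, gwS×2, gws×2
GgWwSS gametes: GWS×2, GwS×2, gWS×2, gwS×2
GgwwSs×GgWwSS grid (8·8=64): GGWwSS=4 GGWwSs=4 GGwwSS=4 GGwwSs=4 GgWwSS=8 GgWwSs=8 GgwwSS=8 GgwwSs=8 ggWwSS=4 ggWwSs=4 ggwwSS=4 ggwwSs=4
GGWwSs hits 4/64; gcd=4; 4÷4/64÷4 = 1/16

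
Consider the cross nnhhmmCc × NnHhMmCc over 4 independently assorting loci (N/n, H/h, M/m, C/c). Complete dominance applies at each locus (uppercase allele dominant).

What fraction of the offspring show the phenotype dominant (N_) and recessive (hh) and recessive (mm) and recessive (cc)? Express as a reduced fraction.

P(N_ hh mm cc) = 1/32

nnhhmmCc gametes: nhmC×8, nhmc×8
NnHhMmCc gametes: NHMC×1, NHMc×1, NHmC×1, NHmc×1, NhMC×1, NhMc×1, NhmC×1, Nhmc×1, nHMC×1, nHMc×1, nHmC×1, nHmc×1, nhMC×1, nhMc×1, nhmC×1, nhmc×1
nnhhmmCc×NnHhMmCc grid (16·16=256): NnHhMmCC=8 NnHhMmCc=16 NnHhMmcc=8 NnHhmmCC=8 NnHhmmCc=16 NnHhmmcc=8 NnhhMmCC=8 NnhhMmCc=16 NnhhMmcc=8 NnhhmmCC=8 NnhhmmCc=16 Nnhhmmcc=8 nnHhMmCC=8 nnHhMmCc=16 nnHhMmcc=8 nnHhmmCC=8 nnHhmmCc=16 nnHhmmcc=8 nnhhMmCC=8 nnhhMmCc=16 nnhhMmcc=8 nnhhmmCC=8 nnhhmmCc=16 nnhhmmcc=8
N_ hh mm cc hits 8/256; gcd=8; 8÷8/256÷8 = 1/32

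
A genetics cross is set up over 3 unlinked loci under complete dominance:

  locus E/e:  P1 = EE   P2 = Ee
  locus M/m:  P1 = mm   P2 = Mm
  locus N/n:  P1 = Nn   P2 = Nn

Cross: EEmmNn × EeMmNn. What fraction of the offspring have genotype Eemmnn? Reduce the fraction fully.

EEmmNn gametes: EmN×4, Emn×4
EeMmNn gametes: EMN×1, EMn×1, EmN×1, Emn×1, eMN×1, eMn×1, emN×1, emn×1
EEmmNn×EeMmNn grid (8·8=64): EEMmNN=4 EEMmNn=8 EEMmnn=4 EEmmNN=4 EEmmNn=8 EEmmnn=4 EeMmNN=4 EeMmNn=8 EeMmnn=4 EemmNN=4 EemmNn=8 Eemmnn=4
Eemmnn hits 4/64; gcd=4; 4÷4/64÷4 = 1/16

P(Eemmnn) = 1/16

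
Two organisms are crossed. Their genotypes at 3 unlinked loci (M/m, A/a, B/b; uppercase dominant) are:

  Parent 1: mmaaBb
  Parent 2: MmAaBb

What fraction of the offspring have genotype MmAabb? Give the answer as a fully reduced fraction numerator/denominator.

P(MmAabb) = 1/16

mmaaBb gametes: maB×4, mab×4
MmAaBb gametes: MAB×1, MAb×1, MaB×1, Mab×1, mAB×1, mAb×1, maB×1, mab×1
mmaaBb×MmAaBb grid (8·8=64): MmAaBB=4 MmAaBb=8 MmAabb=4 MmaaBB=4 MmaaBb=8 Mmaabb=4 mmAaBB=4 mmAaBb=8 mmAabb=4 mmaaBB=4 mmaaBb=8 mmaabb=4
MmAabb hits 4/64; gcd=4; 4÷4/64÷4 = 1/16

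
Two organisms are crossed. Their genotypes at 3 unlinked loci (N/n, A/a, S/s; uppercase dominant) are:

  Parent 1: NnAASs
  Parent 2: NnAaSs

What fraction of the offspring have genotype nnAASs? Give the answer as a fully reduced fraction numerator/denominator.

NnAASs gametes: NAS×2, NAs×2, nAS×2, nAs×2
NnAaSs gametes: NAS×1, NAs×1, NaS×1, Nas×1, nAS×1, nAs×1, naS×1, nas×1
NnAASs×NnAaSs grid (8·8=64): NNAASS=2 NNAASs=4 NNAAss=2 NNAaSS=2 NNAaSs=4 NNAass=2 NnAASS=4 NnAASs=8 NnAAss=4 NnAaSS=4 NnAaSs=8 NnAass=4 nnAASS=2 nnAASs=4 nnAAss=2 nnAaSS=2 nnAaSs=4 nnAass=2
nnAASs hits 4/64; gcd=4; 4÷4/64÷4 = 1/16

P(nnAASs) = 1/16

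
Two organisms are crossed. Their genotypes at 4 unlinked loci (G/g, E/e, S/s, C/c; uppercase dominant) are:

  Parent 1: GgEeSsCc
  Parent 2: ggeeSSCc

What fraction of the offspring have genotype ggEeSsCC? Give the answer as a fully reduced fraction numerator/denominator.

GgEeSsCc gametes: GESC×1, GESc×1, GEsC×1, GEsc×1, GeSC×1, GeSc×1, GesC×1, Gesc×1, gESC×1, gESc×1, gEsC×1, gEsc×1, geSC×1, geSc×1, gesC×1, gesc×1
ggeeSSCc gametes: geSC×8, geSc×8
GgEeSsCc×ggeeSSCc grid (16·16=256): GgEeSSCC=8 GgEeSSCc=16 GgEeSScc=8 GgEeSsCC=8 GgEeSsCc=16 GgEeSscc=8 GgeeSSCC=8 GgeeSSCc=16 GgeeSScc=8 GgeeSsCC=8 GgeeSsCc=16 GgeeSscc=8 ggEeSSCC=8 ggEeSSCc=16 ggEeSScc=8 ggEeSsCC=8 ggEeSsCc=16 ggEeSscc=8 ggeeSSCC=8 ggeeSSCc=16 ggeeSScc=8 ggeeSsCC=8 ggeeSsCc=16 ggeeSscc=8
ggEeSsCC hits 8/256; gcd=8; 8÷8/256÷8 = 1/32

P(ggEeSsCC) = 1/32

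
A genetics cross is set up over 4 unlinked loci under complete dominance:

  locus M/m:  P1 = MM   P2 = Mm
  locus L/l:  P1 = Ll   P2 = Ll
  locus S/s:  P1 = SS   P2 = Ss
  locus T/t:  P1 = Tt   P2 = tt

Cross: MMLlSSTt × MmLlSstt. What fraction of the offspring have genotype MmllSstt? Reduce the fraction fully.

MMLlSSTt gametes: MLST×4, MLSt×4, MlST×4, MlSt×4
MmLlSstt gametes: MLSt×2, MLst×2, MlSt×2, Mlst×2, mLSt×2, mLst×2, mlSt×2, mlst×2
MMLlSSTt×MmLlSstt grid (16·16=256): MMLLSSTt=8 MMLLSStt=8 MMLLSsTt=8 MMLLSstt=8 MMLlSSTt=16 MMLlSStt=16 MMLlSsTt=16 MMLlSstt=16 MMllSSTt=8 MMllSStt=8 MMllSsTt=8 MMllSstt=8 MmLLSSTt=8 MmLLSStt=8 MmLLSsTt=8 MmLLSstt=8 MmLlSSTt=16 MmLlSStt=16 MmLlSsTt=16 MmLlSstt=16 MmllSSTt=8 MmllSStt=8 MmllSsTt=8 MmllSstt=8
MmllSstt hits 8/256; gcd=8; 8÷8/256÷8 = 1/32

P(MmllSstt) = 1/32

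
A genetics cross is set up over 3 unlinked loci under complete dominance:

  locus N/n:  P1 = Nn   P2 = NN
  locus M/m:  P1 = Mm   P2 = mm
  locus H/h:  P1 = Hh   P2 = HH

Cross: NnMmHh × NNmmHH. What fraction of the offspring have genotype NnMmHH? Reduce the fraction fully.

NnMmHh gametes: NMH×1, NMh×1, NmH×1, Nmh×1, nMH×1, nMh×1, nmH×1, nmh×1
NNmmHH gametes: NmH×8
NnMmHh×NNmmHH grid (8·8=64): NNMmHH=8 NNMmHh=8 NNmmHH=8 NNmmHh=8 NnMmHH=8 NnMmHh=8 NnmmHH=8 NnmmHh=8
NnMmHH hits 8/64; gcd=8; 8÷8/64÷8 = 1/8

P(NnMmHH) = 1/8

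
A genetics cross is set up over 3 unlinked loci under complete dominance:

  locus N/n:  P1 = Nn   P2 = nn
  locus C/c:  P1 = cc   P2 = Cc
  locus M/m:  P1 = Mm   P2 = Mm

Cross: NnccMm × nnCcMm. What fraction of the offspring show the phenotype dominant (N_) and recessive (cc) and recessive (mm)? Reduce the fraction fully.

P(N_ cc mm) = 1/16

NnccMm gametes: NcM×2, Ncm×2, ncM×2, ncm×2
nnCcMm gametes: nCM×2, nCm×2, ncM×2, ncm×2
NnccMm×nnCcMm grid (8·8=64): NnCcMM=4 NnCcMm=8 NnCcmm=4 NnccMM=4 NnccMm=8 Nnccmm=4 nnCcMM=4 nnCcMm=8 nnCcmm=4 nnccMM=4 nnccMm=8 nnccmm=4
N_ cc mm hits 4/64; gcd=4; 4÷4/64÷4 = 1/16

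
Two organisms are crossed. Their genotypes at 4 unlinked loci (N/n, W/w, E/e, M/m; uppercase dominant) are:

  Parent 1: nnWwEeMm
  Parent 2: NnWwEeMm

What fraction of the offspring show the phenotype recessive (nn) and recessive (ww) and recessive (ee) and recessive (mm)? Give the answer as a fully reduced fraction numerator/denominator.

nnWwEeMm gametes: nWEM×2, nWEm×2, nWeM×2, nWem×2, nwEM×2, nwEm×2, nweM×2, nwem×2
NnWwEeMm gametes: NWEM×1, NWEm×1, NWeM×1, NWem×1, NwEM×1, NwEm×1, NweM×1, Nwem×1, nWEM×1, nWEm×1, nWeM×1, nWem×1, nwEM×1, nwEm×1, nweM×1, nwem×1
nnWwEeMm×NnWwEeMm grid (16·16=256): NnWWEEMM=2 NnWWEEMm=4 NnWWEEmm=2 NnWWEeMM=4 NnWWEeMm=8 NnWWEemm=4 NnWWeeMM=2 NnWWeeMm=4 NnWWeemm=2 NnWwEEMM=4 NnWwEEMm=8 NnWwEEmm=4 NnWwEeMM=8 NnWwEeMm=16 NnWwEemm=8 NnWweeMM=4 NnWweeMm=8 NnWweemm=4 NnwwEEMM=2 NnwwEEMm=4 NnwwEEmm=2 NnwwEeMM=4 NnwwEeMm=8 NnwwEemm=4 NnwweeMM=2 NnwweeMm=4 Nnwweemm=2 nnWWEEMM=2 nnWWEEMm=4 nnWWEEmm=2 nnWWEeMM=4 nnWWEeMm=8 nnWWEemm=4 nnWWeeMM=2 nnWWeeMm=4 nnWWeemm=2 nnWwEEMM=4 nnWwEEMm=8 nnWwEEmm=4 nnWwEeMM=8 nnWwEeMm=16 nnWwEemm=8 nnWweeMM=4 nnWweeMm=8 nnWweemm=4 nnwwEEMM=2 nnwwEEMm=4 nnwwEEmm=2 nnwwEeMM=4 nnwwEeMm=8 nnwwEemm=4 nnwweeMM=2 nnwweeMm=4 nnwweemm=2
nn ww ee mm hits 2/256; gcd=2; 2÷2/256÷2 = 1/128

P(nn ww ee mm) = 1/128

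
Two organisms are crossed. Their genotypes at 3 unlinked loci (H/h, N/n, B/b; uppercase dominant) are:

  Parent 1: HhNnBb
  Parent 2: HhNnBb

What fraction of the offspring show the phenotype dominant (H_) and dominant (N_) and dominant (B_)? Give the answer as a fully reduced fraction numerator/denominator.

P(H_ N_ B_) = 27/64

HhNnBb gametes: HNB×1, HNb×1, HnB×1, Hnb×1, hNB×1, hNb×1, hnB×1, hnb×1
HhNnBb gametes: HNB×1, HNb×1, HnB×1, Hnb×1, hNB×1, hNb×1, hnB×1, hnb×1
HhNnBb×HhNnBb grid (8·8=64): HHNNBB=1 HHNNBb=2 HHNNbb=1 HHNnBB=2 HHNnBb=4 HHNnbb=2 HHnnBB=1 HHnnBb=2 HHnnbb=1 HhNNBB=2 HhNNBb=4 HhNNbb=2 HhNnBB=4 HhNnBb=8 HhNnbb=4 HhnnBB=2 HhnnBb=4 Hhnnbb=2 hhNNBB=1 hhNNBb=2 hhNNbb=1 hhNnBB=2 hhNnBb=4 hhNnbb=2 hhnnBB=1 hhnnBb=2 hhnnbb=1
H_ N_ B_ hits 27/64; gcd=1; 27÷1/64÷1 = 27/64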